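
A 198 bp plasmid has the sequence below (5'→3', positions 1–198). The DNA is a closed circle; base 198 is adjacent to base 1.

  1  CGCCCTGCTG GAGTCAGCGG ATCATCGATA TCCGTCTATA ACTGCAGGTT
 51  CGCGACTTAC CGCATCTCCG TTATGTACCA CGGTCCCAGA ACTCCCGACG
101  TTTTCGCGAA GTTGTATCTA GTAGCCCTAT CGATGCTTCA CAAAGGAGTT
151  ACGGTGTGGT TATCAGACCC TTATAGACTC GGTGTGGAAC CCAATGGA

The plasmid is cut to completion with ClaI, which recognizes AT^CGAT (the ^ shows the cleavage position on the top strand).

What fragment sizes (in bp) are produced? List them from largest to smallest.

ClaI sites (ATCGAT) start at positions 24, 129.
ClaI cuts after base 2 of each site, so after positions 25, 130.
Circular molecule, 2 cuts → 2 fragments:
  26–130 → 105 bp
  131–198 then 1–25 → 68 + 25 = 93 bp
Sorted largest to smallest: 105, 93 bp.

105, 93 bp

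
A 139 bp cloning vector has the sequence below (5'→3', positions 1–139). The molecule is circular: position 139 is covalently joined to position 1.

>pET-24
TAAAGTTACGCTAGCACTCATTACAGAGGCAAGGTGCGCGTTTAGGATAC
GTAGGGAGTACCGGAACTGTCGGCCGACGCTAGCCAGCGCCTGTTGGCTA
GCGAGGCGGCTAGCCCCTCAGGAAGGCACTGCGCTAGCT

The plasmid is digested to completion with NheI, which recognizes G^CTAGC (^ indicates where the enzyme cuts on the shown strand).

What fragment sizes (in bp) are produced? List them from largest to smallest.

69, 24, 18, 16, 12 bp

NheI sites (GCTAGC) start at positions 10, 79, 97, 109, 133.
NheI cuts after the first base of each site, so after positions 10, 79, 97, 109, 133.
Circular molecule, 5 cuts → 5 fragments:
  11–79 → 69 bp
  80–97 → 18 bp
  98–109 → 12 bp
  110–133 → 24 bp
  134–139 then 1–10 → 6 + 10 = 16 bp
Sorted largest to smallest: 69, 24, 18, 16, 12 bp.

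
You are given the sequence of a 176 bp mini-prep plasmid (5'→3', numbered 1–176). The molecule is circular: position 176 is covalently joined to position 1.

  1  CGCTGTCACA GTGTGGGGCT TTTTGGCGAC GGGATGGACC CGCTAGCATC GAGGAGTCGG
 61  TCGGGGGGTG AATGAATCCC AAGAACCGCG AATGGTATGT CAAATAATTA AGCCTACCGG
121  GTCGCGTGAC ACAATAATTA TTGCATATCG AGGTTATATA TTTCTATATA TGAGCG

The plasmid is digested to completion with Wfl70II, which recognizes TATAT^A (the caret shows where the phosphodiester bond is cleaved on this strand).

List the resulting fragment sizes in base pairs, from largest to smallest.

Wfl70II sites (TATATA) start at positions 155, 165.
Wfl70II cuts after base 5 of each site (before the last base), so after positions 159, 169.
Circular molecule, 2 cuts → 2 fragments:
  160–169 → 10 bp
  170–176 then 1–159 → 7 + 159 = 166 bp
Sorted largest to smallest: 166, 10 bp.

166, 10 bp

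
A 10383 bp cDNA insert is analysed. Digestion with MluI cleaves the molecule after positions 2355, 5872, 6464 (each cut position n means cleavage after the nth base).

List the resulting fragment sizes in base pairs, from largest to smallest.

3919, 3517, 2355, 592 bp

Linear molecule, 3 cuts → 4 fragments:
  2355 − 0 = 2355 bp
  5872 − 2355 = 3517 bp
  6464 − 5872 = 592 bp
  10383 − 6464 = 3919 bp
Sorted largest to smallest: 3919, 3517, 2355, 592 bp.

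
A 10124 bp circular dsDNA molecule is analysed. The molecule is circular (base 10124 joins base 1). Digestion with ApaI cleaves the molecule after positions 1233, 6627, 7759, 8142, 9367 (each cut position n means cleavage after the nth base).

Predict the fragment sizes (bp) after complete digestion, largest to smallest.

Circular molecule, 5 cuts → 5 fragments:
  6627 − 1233 = 5394 bp
  7759 − 6627 = 1132 bp
  8142 − 7759 = 383 bp
  9367 − 8142 = 1225 bp
  wrap: 10124 − 9367 + 1233 = 1990 bp
Sorted largest to smallest: 5394, 1990, 1225, 1132, 383 bp.

5394, 1990, 1225, 1132, 383 bp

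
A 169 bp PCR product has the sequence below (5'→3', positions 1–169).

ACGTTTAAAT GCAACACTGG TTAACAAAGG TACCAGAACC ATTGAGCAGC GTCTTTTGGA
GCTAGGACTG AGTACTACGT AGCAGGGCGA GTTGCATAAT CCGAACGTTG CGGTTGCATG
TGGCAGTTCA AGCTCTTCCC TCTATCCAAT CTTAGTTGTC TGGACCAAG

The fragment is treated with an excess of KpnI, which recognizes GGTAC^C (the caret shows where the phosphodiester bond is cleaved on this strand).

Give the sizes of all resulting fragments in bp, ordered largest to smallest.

136, 33 bp

The KpnI site (GGTACC) starts at position 29.
KpnI cuts after base 5 of each site (before the last base), so after position 33.
Linear molecule, 1 cut → 2 fragments:
  1–33 → 33 bp
  34–169 → 136 bp
Sorted largest to smallest: 136, 33 bp.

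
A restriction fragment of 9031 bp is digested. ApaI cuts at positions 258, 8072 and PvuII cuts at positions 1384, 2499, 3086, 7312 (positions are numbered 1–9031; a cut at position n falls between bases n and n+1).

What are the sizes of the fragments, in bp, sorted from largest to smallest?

Combined cut positions (sorted): 258, 1384, 2499, 3086, 7312, 8072.
Linear molecule, 6 cuts → 7 fragments:
  258 − 0 = 258 bp
  1384 − 258 = 1126 bp
  2499 − 1384 = 1115 bp
  3086 − 2499 = 587 bp
  7312 − 3086 = 4226 bp
  8072 − 7312 = 760 bp
  9031 − 8072 = 959 bp
Sorted largest to smallest: 4226, 1126, 1115, 959, 760, 587, 258 bp.

4226, 1126, 1115, 959, 760, 587, 258 bp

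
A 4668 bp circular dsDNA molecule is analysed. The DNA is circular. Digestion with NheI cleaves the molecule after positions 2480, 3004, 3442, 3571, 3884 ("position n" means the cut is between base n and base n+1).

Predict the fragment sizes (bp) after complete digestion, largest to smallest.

3264, 524, 438, 313, 129 bp

Circular molecule, 5 cuts → 5 fragments:
  3004 − 2480 = 524 bp
  3442 − 3004 = 438 bp
  3571 − 3442 = 129 bp
  3884 − 3571 = 313 bp
  wrap: 4668 − 3884 + 2480 = 3264 bp
Sorted largest to smallest: 3264, 524, 438, 313, 129 bp.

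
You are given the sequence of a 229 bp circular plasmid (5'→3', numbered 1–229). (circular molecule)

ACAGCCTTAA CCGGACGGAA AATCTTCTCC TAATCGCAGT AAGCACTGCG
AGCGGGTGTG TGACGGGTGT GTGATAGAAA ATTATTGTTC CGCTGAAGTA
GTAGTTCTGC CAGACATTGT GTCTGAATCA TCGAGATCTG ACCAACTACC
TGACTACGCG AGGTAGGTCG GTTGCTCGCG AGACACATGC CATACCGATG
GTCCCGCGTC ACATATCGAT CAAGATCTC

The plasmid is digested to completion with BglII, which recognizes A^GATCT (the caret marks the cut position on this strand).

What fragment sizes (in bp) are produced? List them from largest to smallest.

140, 89 bp

BglII sites (AGATCT) start at positions 134, 223.
BglII cuts after the first base of each site, so after positions 134, 223.
Circular molecule, 2 cuts → 2 fragments:
  135–223 → 89 bp
  224–229 then 1–134 → 6 + 134 = 140 bp
Sorted largest to smallest: 140, 89 bp.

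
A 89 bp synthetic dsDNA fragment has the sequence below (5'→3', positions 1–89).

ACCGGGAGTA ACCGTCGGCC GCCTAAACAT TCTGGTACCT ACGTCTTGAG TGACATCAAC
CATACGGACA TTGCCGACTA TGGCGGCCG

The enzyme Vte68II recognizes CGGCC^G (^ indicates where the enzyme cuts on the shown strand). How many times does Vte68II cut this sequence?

2

CGGCCG occurs starting at positions 16, 84.
Vte68II cuts at 2 sites.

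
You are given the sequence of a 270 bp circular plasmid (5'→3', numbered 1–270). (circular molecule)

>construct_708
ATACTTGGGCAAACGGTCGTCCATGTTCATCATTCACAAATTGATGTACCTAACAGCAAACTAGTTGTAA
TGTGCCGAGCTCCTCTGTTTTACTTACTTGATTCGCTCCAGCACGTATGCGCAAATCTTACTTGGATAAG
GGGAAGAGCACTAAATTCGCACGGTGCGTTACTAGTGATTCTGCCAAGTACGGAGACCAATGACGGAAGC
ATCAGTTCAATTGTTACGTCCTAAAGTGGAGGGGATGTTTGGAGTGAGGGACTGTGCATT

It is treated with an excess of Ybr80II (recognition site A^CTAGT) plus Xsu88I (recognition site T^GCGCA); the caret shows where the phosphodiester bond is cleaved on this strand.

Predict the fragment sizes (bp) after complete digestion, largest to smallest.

Ybr80II sites (ACTAGT) start at positions 60, 171.
Ybr80II cuts after the first base of each site, so after positions 60, 171.
The Xsu88I site (TGCGCA) starts at position 118.
Xsu88I cuts after the first base of each site, so after position 118.
Combined cut positions: 60, 118, 171.
Circular molecule, 3 cuts → 3 fragments:
  61–118 → 58 bp
  119–171 → 53 bp
  172–270 then 1–60 → 99 + 60 = 159 bp
Sorted largest to smallest: 159, 58, 53 bp.

159, 58, 53 bp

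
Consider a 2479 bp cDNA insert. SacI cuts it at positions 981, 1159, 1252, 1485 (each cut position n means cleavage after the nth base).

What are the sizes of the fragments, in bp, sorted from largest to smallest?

Linear molecule, 4 cuts → 5 fragments:
  981 − 0 = 981 bp
  1159 − 981 = 178 bp
  1252 − 1159 = 93 bp
  1485 − 1252 = 233 bp
  2479 − 1485 = 994 bp
Sorted largest to smallest: 994, 981, 233, 178, 93 bp.

994, 981, 233, 178, 93 bp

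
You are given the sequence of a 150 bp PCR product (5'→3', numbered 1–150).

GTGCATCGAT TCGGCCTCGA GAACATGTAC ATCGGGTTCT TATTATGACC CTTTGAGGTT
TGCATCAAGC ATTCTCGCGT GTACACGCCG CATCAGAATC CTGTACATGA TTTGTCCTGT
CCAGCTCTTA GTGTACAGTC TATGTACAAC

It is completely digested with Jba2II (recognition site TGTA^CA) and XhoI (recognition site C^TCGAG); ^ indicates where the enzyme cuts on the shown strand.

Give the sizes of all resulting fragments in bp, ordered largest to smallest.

Jba2II sites (TGTACA) start at positions 26, 80, 102, 132, 143.
Jba2II cuts after base 4 of each site, so after positions 29, 83, 105, 135, 146.
The XhoI site (CTCGAG) starts at position 16.
XhoI cuts after the first base of each site, so after position 16.
Combined cut positions: 16, 29, 83, 105, 135, 146.
Linear molecule, 6 cuts → 7 fragments:
  1–16 → 16 bp
  17–29 → 13 bp
  30–83 → 54 bp
  84–105 → 22 bp
  106–135 → 30 bp
  136–146 → 11 bp
  147–150 → 4 bp
Sorted largest to smallest: 54, 30, 22, 16, 13, 11, 4 bp.

54, 30, 22, 16, 13, 11, 4 bp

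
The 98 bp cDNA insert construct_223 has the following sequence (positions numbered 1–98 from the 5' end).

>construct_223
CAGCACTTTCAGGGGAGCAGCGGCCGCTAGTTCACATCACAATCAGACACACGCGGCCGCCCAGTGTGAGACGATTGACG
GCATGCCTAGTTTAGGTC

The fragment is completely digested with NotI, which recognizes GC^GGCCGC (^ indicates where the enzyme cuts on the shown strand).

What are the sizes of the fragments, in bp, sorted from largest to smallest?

NotI sites (GCGGCCGC) start at positions 20, 53.
NotI cuts after base 2 of each site, so after positions 21, 54.
Linear molecule, 2 cuts → 3 fragments:
  1–21 → 21 bp
  22–54 → 33 bp
  55–98 → 44 bp
Sorted largest to smallest: 44, 33, 21 bp.

44, 33, 21 bp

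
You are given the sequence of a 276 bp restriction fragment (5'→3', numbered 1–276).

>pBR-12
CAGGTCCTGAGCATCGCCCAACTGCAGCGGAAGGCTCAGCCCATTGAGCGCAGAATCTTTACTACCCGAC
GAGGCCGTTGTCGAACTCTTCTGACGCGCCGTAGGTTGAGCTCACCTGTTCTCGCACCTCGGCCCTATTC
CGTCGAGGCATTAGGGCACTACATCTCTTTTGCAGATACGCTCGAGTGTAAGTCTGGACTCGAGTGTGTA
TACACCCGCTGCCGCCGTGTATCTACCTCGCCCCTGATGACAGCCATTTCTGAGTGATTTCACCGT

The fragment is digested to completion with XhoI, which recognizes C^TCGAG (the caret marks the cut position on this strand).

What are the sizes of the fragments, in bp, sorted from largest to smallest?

XhoI sites (CTCGAG) start at positions 181, 199.
XhoI cuts after the first base of each site, so after positions 181, 199.
Linear molecule, 2 cuts → 3 fragments:
  1–181 → 181 bp
  182–199 → 18 bp
  200–276 → 77 bp
Sorted largest to smallest: 181, 77, 18 bp.

181, 77, 18 bp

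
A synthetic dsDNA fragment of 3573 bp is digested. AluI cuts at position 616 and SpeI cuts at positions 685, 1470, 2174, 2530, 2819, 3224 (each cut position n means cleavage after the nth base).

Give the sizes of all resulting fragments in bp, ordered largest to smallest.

Combined cut positions (sorted): 616, 685, 1470, 2174, 2530, 2819, 3224.
Linear molecule, 7 cuts → 8 fragments:
  616 − 0 = 616 bp
  685 − 616 = 69 bp
  1470 − 685 = 785 bp
  2174 − 1470 = 704 bp
  2530 − 2174 = 356 bp
  2819 − 2530 = 289 bp
  3224 − 2819 = 405 bp
  3573 − 3224 = 349 bp
Sorted largest to smallest: 785, 704, 616, 405, 356, 349, 289, 69 bp.

785, 704, 616, 405, 356, 349, 289, 69 bp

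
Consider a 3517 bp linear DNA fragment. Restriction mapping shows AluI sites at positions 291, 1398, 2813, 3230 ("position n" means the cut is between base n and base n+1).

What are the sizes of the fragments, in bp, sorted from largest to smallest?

1415, 1107, 417, 291, 287 bp

Linear molecule, 4 cuts → 5 fragments:
  291 − 0 = 291 bp
  1398 − 291 = 1107 bp
  2813 − 1398 = 1415 bp
  3230 − 2813 = 417 bp
  3517 − 3230 = 287 bp
Sorted largest to smallest: 1415, 1107, 417, 291, 287 bp.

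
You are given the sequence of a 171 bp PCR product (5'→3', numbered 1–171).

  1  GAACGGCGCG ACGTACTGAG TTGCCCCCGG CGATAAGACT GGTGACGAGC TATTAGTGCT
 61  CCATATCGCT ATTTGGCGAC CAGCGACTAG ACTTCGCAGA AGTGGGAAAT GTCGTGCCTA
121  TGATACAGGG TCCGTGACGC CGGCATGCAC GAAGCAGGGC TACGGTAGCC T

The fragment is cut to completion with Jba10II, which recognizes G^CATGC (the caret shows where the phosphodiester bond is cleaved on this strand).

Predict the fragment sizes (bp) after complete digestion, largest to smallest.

The Jba10II site (GCATGC) starts at position 143.
Jba10II cuts after the first base of each site, so after position 143.
Linear molecule, 1 cut → 2 fragments:
  1–143 → 143 bp
  144–171 → 28 bp
Sorted largest to smallest: 143, 28 bp.

143, 28 bp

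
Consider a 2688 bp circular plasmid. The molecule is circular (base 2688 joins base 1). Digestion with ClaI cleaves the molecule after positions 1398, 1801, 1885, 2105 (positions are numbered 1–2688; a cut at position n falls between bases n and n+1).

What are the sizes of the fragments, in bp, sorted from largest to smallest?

Circular molecule, 4 cuts → 4 fragments:
  1801 − 1398 = 403 bp
  1885 − 1801 = 84 bp
  2105 − 1885 = 220 bp
  wrap: 2688 − 2105 + 1398 = 1981 bp
Sorted largest to smallest: 1981, 403, 220, 84 bp.

1981, 403, 220, 84 bp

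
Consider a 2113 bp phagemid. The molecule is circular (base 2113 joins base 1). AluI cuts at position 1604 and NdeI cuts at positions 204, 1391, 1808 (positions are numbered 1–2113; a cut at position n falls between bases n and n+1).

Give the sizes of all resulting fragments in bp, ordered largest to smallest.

Combined cut positions (sorted): 204, 1391, 1604, 1808.
Circular molecule, 4 cuts → 4 fragments:
  1391 − 204 = 1187 bp
  1604 − 1391 = 213 bp
  1808 − 1604 = 204 bp
  wrap: 2113 − 1808 + 204 = 509 bp
Sorted largest to smallest: 1187, 509, 213, 204 bp.

1187, 509, 213, 204 bp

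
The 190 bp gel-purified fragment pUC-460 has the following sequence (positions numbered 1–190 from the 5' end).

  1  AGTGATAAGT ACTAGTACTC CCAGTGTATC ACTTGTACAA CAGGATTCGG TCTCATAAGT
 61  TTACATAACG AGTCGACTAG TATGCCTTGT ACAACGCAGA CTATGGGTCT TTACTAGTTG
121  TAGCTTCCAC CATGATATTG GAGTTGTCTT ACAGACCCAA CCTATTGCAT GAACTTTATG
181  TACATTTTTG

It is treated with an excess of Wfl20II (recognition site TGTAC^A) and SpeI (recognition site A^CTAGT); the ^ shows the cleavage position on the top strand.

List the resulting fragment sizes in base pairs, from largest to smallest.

70, 38, 27, 21, 16, 11, 7 bp

Wfl20II sites (TGTACA) start at positions 34, 88, 179.
Wfl20II cuts after base 5 of each site (before the last base), so after positions 38, 92, 183.
SpeI sites (ACTAGT) start at positions 11, 76, 113.
SpeI cuts after the first base of each site, so after positions 11, 76, 113.
Combined cut positions: 11, 38, 76, 92, 113, 183.
Linear molecule, 6 cuts → 7 fragments:
  1–11 → 11 bp
  12–38 → 27 bp
  39–76 → 38 bp
  77–92 → 16 bp
  93–113 → 21 bp
  114–183 → 70 bp
  184–190 → 7 bp
Sorted largest to smallest: 70, 38, 27, 21, 16, 11, 7 bp.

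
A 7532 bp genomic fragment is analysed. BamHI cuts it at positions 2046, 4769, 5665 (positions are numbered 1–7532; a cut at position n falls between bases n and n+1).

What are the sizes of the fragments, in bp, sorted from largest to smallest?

Linear molecule, 3 cuts → 4 fragments:
  2046 − 0 = 2046 bp
  4769 − 2046 = 2723 bp
  5665 − 4769 = 896 bp
  7532 − 5665 = 1867 bp
Sorted largest to smallest: 2723, 2046, 1867, 896 bp.

2723, 2046, 1867, 896 bp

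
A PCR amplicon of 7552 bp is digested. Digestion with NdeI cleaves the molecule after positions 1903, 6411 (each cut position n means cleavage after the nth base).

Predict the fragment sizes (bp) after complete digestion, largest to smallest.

4508, 1903, 1141 bp

Linear molecule, 2 cuts → 3 fragments:
  1903 − 0 = 1903 bp
  6411 − 1903 = 4508 bp
  7552 − 6411 = 1141 bp
Sorted largest to smallest: 4508, 1903, 1141 bp.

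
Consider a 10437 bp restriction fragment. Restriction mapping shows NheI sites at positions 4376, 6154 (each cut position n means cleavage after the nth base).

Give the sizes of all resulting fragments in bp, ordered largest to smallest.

4376, 4283, 1778 bp

Linear molecule, 2 cuts → 3 fragments:
  4376 − 0 = 4376 bp
  6154 − 4376 = 1778 bp
  10437 − 6154 = 4283 bp
Sorted largest to smallest: 4376, 4283, 1778 bp.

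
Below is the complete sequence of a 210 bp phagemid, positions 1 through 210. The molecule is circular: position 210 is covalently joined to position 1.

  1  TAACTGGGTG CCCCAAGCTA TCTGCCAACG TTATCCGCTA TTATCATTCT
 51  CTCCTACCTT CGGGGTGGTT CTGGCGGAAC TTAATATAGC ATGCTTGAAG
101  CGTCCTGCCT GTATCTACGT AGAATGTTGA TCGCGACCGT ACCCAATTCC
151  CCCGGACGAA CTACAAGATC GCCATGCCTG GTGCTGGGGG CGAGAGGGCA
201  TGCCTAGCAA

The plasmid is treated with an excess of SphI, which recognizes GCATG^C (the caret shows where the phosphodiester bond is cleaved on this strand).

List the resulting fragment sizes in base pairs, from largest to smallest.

109, 101 bp

SphI sites (GCATGC) start at positions 89, 198.
SphI cuts after base 5 of each site (before the last base), so after positions 93, 202.
Circular molecule, 2 cuts → 2 fragments:
  94–202 → 109 bp
  203–210 then 1–93 → 8 + 93 = 101 bp
Sorted largest to smallest: 109, 101 bp.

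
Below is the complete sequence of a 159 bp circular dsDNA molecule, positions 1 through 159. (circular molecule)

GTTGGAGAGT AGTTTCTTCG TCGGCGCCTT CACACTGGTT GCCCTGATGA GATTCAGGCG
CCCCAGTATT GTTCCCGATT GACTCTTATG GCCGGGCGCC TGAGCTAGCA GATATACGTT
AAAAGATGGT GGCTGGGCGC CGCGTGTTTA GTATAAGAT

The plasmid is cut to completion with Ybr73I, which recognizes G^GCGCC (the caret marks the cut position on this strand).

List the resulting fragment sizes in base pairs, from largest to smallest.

Ybr73I sites (GGCGCC) start at positions 23, 57, 95, 136.
Ybr73I cuts after the first base of each site, so after positions 23, 57, 95, 136.
Circular molecule, 4 cuts → 4 fragments:
  24–57 → 34 bp
  58–95 → 38 bp
  96–136 → 41 bp
  137–159 then 1–23 → 23 + 23 = 46 bp
Sorted largest to smallest: 46, 41, 38, 34 bp.

46, 41, 38, 34 bp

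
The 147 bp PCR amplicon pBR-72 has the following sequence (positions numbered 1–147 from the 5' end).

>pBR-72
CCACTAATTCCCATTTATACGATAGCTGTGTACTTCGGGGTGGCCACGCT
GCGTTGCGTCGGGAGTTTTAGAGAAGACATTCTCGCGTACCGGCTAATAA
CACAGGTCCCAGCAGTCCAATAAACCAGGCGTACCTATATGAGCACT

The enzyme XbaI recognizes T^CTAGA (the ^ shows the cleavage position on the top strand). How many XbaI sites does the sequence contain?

No occurrence of TCTAGA is present in the sequence.
XbaI does not cut: 0 sites.

0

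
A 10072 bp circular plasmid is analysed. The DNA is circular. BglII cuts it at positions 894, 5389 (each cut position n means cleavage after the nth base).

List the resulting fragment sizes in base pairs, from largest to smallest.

5577, 4495 bp

Circular molecule, 2 cuts → 2 fragments:
  5389 − 894 = 4495 bp
  wrap: 10072 − 5389 + 894 = 5577 bp
Sorted largest to smallest: 5577, 4495 bp.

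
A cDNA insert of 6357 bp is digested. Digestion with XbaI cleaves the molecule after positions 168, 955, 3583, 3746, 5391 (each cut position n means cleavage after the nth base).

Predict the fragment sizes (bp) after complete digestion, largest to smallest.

Linear molecule, 5 cuts → 6 fragments:
  168 − 0 = 168 bp
  955 − 168 = 787 bp
  3583 − 955 = 2628 bp
  3746 − 3583 = 163 bp
  5391 − 3746 = 1645 bp
  6357 − 5391 = 966 bp
Sorted largest to smallest: 2628, 1645, 966, 787, 168, 163 bp.

2628, 1645, 966, 787, 168, 163 bp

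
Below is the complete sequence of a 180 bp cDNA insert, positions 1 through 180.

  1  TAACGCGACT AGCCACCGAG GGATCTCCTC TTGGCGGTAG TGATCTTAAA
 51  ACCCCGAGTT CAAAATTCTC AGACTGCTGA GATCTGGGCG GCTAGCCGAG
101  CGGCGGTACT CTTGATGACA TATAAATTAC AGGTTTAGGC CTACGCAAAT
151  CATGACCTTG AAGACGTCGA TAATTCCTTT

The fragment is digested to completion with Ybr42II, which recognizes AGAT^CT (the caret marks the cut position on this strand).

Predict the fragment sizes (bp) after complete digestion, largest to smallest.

97, 83 bp

The Ybr42II site (AGATCT) starts at position 80.
Ybr42II cuts after base 4 of each site, so after position 83.
Linear molecule, 1 cut → 2 fragments:
  1–83 → 83 bp
  84–180 → 97 bp
Sorted largest to smallest: 97, 83 bp.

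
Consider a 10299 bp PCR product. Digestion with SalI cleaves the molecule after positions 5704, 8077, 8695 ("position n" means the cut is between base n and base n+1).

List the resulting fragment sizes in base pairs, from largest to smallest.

Linear molecule, 3 cuts → 4 fragments:
  5704 − 0 = 5704 bp
  8077 − 5704 = 2373 bp
  8695 − 8077 = 618 bp
  10299 − 8695 = 1604 bp
Sorted largest to smallest: 5704, 2373, 1604, 618 bp.

5704, 2373, 1604, 618 bp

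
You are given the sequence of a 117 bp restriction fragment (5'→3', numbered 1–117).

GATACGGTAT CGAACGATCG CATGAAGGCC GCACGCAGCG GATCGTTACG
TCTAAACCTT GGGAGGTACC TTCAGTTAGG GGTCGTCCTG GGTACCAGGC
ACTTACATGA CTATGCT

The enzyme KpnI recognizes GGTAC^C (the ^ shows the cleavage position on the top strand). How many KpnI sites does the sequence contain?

GGTACC occurs starting at positions 65, 91.
KpnI cuts at 2 sites.

2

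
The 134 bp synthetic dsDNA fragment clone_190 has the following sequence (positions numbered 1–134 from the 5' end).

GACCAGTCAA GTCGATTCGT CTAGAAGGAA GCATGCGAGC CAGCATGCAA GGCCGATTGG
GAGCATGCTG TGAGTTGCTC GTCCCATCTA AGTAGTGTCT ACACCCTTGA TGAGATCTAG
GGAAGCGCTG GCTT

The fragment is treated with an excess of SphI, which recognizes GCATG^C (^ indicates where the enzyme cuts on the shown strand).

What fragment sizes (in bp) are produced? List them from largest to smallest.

SphI sites (GCATGC) start at positions 31, 43, 63.
SphI cuts after base 5 of each site (before the last base), so after positions 35, 47, 67.
Linear molecule, 3 cuts → 4 fragments:
  1–35 → 35 bp
  36–47 → 12 bp
  48–67 → 20 bp
  68–134 → 67 bp
Sorted largest to smallest: 67, 35, 20, 12 bp.

67, 35, 20, 12 bp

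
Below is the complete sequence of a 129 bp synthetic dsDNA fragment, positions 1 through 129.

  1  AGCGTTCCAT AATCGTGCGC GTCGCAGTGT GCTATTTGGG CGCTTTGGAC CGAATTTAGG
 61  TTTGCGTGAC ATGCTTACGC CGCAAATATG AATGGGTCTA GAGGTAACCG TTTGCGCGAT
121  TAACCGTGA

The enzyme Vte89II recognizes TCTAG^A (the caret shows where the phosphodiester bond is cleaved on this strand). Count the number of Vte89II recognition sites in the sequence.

TCTAGA occurs starting at position 97.
Vte89II cuts at 1 site.

1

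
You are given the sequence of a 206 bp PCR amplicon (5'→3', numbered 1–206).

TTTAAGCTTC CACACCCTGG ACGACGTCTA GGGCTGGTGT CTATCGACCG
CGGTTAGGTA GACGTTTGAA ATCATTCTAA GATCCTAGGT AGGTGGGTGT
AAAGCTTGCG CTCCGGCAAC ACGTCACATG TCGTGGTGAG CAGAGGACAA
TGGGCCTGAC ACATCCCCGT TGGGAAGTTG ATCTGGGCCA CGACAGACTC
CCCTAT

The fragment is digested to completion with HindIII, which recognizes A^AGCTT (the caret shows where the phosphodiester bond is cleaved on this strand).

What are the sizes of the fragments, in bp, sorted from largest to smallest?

104, 98, 4 bp

HindIII sites (AAGCTT) start at positions 4, 102.
HindIII cuts after the first base of each site, so after positions 4, 102.
Linear molecule, 2 cuts → 3 fragments:
  1–4 → 4 bp
  5–102 → 98 bp
  103–206 → 104 bp
Sorted largest to smallest: 104, 98, 4 bp.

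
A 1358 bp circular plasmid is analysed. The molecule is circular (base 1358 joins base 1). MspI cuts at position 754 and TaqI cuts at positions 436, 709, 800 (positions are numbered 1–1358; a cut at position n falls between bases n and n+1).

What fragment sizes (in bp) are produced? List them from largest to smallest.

Combined cut positions (sorted): 436, 709, 754, 800.
Circular molecule, 4 cuts → 4 fragments:
  709 − 436 = 273 bp
  754 − 709 = 45 bp
  800 − 754 = 46 bp
  wrap: 1358 − 800 + 436 = 994 bp
Sorted largest to smallest: 994, 273, 46, 45 bp.

994, 273, 46, 45 bp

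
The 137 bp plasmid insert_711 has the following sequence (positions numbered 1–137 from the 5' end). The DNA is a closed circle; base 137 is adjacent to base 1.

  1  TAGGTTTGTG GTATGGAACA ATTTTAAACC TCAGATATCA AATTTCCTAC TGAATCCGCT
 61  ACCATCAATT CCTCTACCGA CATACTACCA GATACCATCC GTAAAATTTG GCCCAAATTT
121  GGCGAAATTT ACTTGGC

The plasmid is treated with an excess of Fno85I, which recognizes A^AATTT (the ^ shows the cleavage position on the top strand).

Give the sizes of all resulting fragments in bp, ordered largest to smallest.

64, 52, 11, 10 bp

Fno85I sites (AAATTT) start at positions 40, 104, 115, 125.
Fno85I cuts after the first base of each site, so after positions 40, 104, 115, 125.
Circular molecule, 4 cuts → 4 fragments:
  41–104 → 64 bp
  105–115 → 11 bp
  116–125 → 10 bp
  126–137 then 1–40 → 12 + 40 = 52 bp
Sorted largest to smallest: 64, 52, 11, 10 bp.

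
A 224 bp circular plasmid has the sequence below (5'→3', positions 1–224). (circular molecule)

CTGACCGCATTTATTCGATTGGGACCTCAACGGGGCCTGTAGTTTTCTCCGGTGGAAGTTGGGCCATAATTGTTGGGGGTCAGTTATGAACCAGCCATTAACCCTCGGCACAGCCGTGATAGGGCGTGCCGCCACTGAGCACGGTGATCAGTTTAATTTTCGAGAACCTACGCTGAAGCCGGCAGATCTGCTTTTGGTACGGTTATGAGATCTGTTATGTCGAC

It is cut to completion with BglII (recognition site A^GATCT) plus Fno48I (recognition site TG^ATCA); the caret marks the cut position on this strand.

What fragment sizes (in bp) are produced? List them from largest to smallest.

162, 38, 24 bp

BglII sites (AGATCT) start at positions 184, 208.
BglII cuts after the first base of each site, so after positions 184, 208.
The Fno48I site (TGATCA) starts at position 145.
Fno48I cuts after base 2 of each site, so after position 146.
Combined cut positions: 146, 184, 208.
Circular molecule, 3 cuts → 3 fragments:
  147–184 → 38 bp
  185–208 → 24 bp
  209–224 then 1–146 → 16 + 146 = 162 bp
Sorted largest to smallest: 162, 38, 24 bp.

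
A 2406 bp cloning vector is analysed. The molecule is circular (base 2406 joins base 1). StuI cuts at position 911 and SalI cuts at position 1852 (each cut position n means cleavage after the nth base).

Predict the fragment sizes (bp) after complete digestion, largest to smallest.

1465, 941 bp

Combined cut positions (sorted): 911, 1852.
Circular molecule, 2 cuts → 2 fragments:
  1852 − 911 = 941 bp
  wrap: 2406 − 1852 + 911 = 1465 bp
Sorted largest to smallest: 1465, 941 bp.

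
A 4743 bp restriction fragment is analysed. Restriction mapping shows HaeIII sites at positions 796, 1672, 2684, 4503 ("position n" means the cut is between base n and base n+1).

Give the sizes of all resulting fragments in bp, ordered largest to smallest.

1819, 1012, 876, 796, 240 bp

Linear molecule, 4 cuts → 5 fragments:
  796 − 0 = 796 bp
  1672 − 796 = 876 bp
  2684 − 1672 = 1012 bp
  4503 − 2684 = 1819 bp
  4743 − 4503 = 240 bp
Sorted largest to smallest: 1819, 1012, 876, 796, 240 bp.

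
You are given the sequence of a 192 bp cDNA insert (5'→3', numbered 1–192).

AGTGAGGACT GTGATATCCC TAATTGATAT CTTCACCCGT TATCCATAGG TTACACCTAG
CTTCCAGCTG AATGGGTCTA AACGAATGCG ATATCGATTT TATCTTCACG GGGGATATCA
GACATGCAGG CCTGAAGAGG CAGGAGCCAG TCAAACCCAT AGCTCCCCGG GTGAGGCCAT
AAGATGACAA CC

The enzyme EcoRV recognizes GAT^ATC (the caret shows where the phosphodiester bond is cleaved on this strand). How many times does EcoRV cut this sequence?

4

GATATC occurs starting at positions 13, 26, 90, 114.
EcoRV cuts at 4 sites.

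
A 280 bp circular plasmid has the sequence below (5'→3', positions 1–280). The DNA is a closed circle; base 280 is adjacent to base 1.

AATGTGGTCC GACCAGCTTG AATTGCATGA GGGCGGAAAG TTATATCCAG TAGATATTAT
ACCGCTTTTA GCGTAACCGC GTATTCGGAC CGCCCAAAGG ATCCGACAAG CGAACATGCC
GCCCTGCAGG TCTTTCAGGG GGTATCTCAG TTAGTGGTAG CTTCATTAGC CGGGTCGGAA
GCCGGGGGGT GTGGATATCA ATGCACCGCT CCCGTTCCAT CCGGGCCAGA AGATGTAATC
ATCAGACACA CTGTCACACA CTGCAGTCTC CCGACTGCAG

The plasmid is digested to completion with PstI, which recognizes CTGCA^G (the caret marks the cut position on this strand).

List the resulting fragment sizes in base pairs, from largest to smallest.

PstI sites (CTGCAG) start at positions 124, 261, 275.
PstI cuts after base 5 of each site (before the last base), so after positions 128, 265, 279.
Circular molecule, 3 cuts → 3 fragments:
  129–265 → 137 bp
  266–279 → 14 bp
  280–280 then 1–128 → 1 + 128 = 129 bp
Sorted largest to smallest: 137, 129, 14 bp.

137, 129, 14 bp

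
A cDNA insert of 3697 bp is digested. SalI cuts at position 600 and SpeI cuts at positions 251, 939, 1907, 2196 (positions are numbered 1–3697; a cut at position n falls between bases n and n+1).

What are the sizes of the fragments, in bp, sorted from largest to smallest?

1501, 968, 349, 339, 289, 251 bp

Combined cut positions (sorted): 251, 600, 939, 1907, 2196.
Linear molecule, 5 cuts → 6 fragments:
  251 − 0 = 251 bp
  600 − 251 = 349 bp
  939 − 600 = 339 bp
  1907 − 939 = 968 bp
  2196 − 1907 = 289 bp
  3697 − 2196 = 1501 bp
Sorted largest to smallest: 1501, 968, 349, 339, 289, 251 bp.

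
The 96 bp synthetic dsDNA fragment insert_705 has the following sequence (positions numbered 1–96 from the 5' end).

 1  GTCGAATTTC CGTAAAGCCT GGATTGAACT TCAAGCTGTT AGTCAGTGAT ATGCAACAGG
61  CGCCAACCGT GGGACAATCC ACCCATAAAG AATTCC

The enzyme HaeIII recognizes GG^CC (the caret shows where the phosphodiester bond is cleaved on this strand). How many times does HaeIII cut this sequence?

No occurrence of GGCC is present in the sequence.
HaeIII does not cut: 0 sites.

0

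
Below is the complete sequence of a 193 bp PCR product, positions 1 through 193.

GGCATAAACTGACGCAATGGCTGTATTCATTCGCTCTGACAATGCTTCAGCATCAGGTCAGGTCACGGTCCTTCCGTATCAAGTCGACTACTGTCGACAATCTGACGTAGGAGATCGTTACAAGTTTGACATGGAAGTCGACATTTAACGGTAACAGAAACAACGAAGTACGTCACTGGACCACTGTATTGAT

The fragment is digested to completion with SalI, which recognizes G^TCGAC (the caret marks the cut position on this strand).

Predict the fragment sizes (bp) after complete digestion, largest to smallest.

SalI sites (GTCGAC) start at positions 83, 93, 137.
SalI cuts after the first base of each site, so after positions 83, 93, 137.
Linear molecule, 3 cuts → 4 fragments:
  1–83 → 83 bp
  84–93 → 10 bp
  94–137 → 44 bp
  138–193 → 56 bp
Sorted largest to smallest: 83, 56, 44, 10 bp.

83, 56, 44, 10 bp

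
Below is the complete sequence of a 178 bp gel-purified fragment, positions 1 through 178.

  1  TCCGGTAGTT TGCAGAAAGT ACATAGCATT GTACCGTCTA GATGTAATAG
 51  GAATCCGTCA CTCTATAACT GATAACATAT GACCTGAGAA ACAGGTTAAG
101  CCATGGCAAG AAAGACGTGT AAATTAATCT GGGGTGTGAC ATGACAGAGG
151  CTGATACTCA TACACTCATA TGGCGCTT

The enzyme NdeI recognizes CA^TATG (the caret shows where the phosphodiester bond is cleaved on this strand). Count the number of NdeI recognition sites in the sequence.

2

CATATG occurs starting at positions 76, 167.
NdeI cuts at 2 sites.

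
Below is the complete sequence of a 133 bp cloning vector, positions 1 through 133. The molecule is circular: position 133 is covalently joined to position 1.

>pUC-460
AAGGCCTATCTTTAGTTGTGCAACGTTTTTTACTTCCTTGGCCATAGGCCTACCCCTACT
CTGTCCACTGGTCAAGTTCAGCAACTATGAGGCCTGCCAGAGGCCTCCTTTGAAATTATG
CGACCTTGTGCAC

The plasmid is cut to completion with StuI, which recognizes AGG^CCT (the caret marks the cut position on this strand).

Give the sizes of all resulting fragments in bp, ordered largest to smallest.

44, 44, 34, 11 bp

StuI sites (AGGCCT) start at positions 2, 46, 90, 101.
StuI cuts after base 3 of each site, so after positions 4, 48, 92, 103.
Circular molecule, 4 cuts → 4 fragments:
  5–48 → 44 bp
  49–92 → 44 bp
  93–103 → 11 bp
  104–133 then 1–4 → 30 + 4 = 34 bp
Sorted largest to smallest: 44, 44, 34, 11 bp.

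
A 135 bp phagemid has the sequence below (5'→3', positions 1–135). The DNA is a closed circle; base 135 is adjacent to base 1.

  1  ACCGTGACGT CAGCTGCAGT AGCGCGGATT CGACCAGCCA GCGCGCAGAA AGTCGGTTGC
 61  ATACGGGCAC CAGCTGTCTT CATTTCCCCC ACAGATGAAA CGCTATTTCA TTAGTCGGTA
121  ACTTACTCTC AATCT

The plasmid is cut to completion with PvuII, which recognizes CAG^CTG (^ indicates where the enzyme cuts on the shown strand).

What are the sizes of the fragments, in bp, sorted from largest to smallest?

75, 60 bp

PvuII sites (CAGCTG) start at positions 11, 71.
PvuII cuts after base 3 of each site, so after positions 13, 73.
Circular molecule, 2 cuts → 2 fragments:
  14–73 → 60 bp
  74–135 then 1–13 → 62 + 13 = 75 bp
Sorted largest to smallest: 75, 60 bp.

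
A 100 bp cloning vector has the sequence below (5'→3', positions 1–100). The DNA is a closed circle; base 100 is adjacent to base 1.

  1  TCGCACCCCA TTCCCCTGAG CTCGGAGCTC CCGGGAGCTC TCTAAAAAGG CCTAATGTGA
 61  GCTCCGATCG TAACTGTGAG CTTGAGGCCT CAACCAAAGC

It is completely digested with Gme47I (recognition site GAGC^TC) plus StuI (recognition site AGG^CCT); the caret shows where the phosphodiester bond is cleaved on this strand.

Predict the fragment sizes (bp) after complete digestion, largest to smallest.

Gme47I sites (GAGCTC) start at positions 18, 25, 35, 59.
Gme47I cuts after base 4 of each site, so after positions 21, 28, 38, 62.
StuI sites (AGGCCT) start at positions 48, 85.
StuI cuts after base 3 of each site, so after positions 50, 87.
Combined cut positions: 21, 28, 38, 50, 62, 87.
Circular molecule, 6 cuts → 6 fragments:
  22–28 → 7 bp
  29–38 → 10 bp
  39–50 → 12 bp
  51–62 → 12 bp
  63–87 → 25 bp
  88–100 then 1–21 → 13 + 21 = 34 bp
Sorted largest to smallest: 34, 25, 12, 12, 10, 7 bp.

34, 25, 12, 12, 10, 7 bp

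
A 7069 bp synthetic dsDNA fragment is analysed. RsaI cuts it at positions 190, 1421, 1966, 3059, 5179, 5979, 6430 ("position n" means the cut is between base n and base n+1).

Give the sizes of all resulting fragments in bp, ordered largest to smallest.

Linear molecule, 7 cuts → 8 fragments:
  190 − 0 = 190 bp
  1421 − 190 = 1231 bp
  1966 − 1421 = 545 bp
  3059 − 1966 = 1093 bp
  5179 − 3059 = 2120 bp
  5979 − 5179 = 800 bp
  6430 − 5979 = 451 bp
  7069 − 6430 = 639 bp
Sorted largest to smallest: 2120, 1231, 1093, 800, 639, 545, 451, 190 bp.

2120, 1231, 1093, 800, 639, 545, 451, 190 bp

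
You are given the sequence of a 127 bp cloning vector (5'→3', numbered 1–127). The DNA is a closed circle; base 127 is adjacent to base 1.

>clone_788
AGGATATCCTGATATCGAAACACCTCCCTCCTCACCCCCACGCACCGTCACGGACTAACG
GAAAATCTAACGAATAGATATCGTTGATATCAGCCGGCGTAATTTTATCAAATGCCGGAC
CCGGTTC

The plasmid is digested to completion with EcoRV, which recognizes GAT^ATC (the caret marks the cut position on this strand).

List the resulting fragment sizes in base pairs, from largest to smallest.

66, 44, 9, 8 bp

EcoRV sites (GATATC) start at positions 3, 11, 77, 86.
EcoRV cuts after base 3 of each site, so after positions 5, 13, 79, 88.
Circular molecule, 4 cuts → 4 fragments:
  6–13 → 8 bp
  14–79 → 66 bp
  80–88 → 9 bp
  89–127 then 1–5 → 39 + 5 = 44 bp
Sorted largest to smallest: 66, 44, 9, 8 bp.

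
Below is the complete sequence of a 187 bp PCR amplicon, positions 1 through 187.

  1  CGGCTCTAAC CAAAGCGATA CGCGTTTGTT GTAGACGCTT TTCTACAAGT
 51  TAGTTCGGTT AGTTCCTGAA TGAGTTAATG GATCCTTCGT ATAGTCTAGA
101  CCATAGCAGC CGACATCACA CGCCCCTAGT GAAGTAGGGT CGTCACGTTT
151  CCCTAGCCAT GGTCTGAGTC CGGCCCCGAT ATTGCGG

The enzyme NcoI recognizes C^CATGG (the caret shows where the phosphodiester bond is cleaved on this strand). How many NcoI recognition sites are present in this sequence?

CCATGG occurs starting at position 157.
NcoI cuts at 1 site.

1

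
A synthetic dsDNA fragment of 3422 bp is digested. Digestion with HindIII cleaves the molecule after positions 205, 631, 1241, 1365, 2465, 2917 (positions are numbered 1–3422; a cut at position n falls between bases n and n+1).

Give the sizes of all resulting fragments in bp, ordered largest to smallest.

1100, 610, 505, 452, 426, 205, 124 bp

Linear molecule, 6 cuts → 7 fragments:
  205 − 0 = 205 bp
  631 − 205 = 426 bp
  1241 − 631 = 610 bp
  1365 − 1241 = 124 bp
  2465 − 1365 = 1100 bp
  2917 − 2465 = 452 bp
  3422 − 2917 = 505 bp
Sorted largest to smallest: 1100, 610, 505, 452, 426, 205, 124 bp.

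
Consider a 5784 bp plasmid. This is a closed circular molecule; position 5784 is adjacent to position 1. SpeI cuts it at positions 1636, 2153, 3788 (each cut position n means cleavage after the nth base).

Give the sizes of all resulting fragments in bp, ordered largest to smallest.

Circular molecule, 3 cuts → 3 fragments:
  2153 − 1636 = 517 bp
  3788 − 2153 = 1635 bp
  wrap: 5784 − 3788 + 1636 = 3632 bp
Sorted largest to smallest: 3632, 1635, 517 bp.

3632, 1635, 517 bp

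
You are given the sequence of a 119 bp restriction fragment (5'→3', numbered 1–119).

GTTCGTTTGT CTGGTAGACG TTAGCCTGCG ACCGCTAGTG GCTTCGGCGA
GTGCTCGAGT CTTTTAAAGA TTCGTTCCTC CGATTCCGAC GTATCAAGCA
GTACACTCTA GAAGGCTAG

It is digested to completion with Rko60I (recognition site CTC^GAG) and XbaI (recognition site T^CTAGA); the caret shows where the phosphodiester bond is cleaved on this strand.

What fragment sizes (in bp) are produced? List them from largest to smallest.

56, 51, 12 bp

The Rko60I site (CTCGAG) starts at position 54.
Rko60I cuts after base 3 of each site, so after position 56.
The XbaI site (TCTAGA) starts at position 107.
XbaI cuts after the first base of each site, so after position 107.
Combined cut positions: 56, 107.
Linear molecule, 2 cuts → 3 fragments:
  1–56 → 56 bp
  57–107 → 51 bp
  108–119 → 12 bp
Sorted largest to smallest: 56, 51, 12 bp.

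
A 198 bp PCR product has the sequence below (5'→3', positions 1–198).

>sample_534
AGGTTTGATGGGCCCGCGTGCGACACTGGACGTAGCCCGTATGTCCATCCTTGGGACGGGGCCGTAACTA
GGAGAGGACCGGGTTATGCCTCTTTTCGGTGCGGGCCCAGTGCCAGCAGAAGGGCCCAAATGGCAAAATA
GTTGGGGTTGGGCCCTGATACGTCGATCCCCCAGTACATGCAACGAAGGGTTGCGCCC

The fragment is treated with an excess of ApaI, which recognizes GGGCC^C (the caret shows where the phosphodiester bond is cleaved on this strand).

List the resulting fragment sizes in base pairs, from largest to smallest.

ApaI sites (GGGCCC) start at positions 10, 103, 122, 150.
ApaI cuts after base 5 of each site (before the last base), so after positions 14, 107, 126, 154.
Linear molecule, 4 cuts → 5 fragments:
  1–14 → 14 bp
  15–107 → 93 bp
  108–126 → 19 bp
  127–154 → 28 bp
  155–198 → 44 bp
Sorted largest to smallest: 93, 44, 28, 19, 14 bp.

93, 44, 28, 19, 14 bp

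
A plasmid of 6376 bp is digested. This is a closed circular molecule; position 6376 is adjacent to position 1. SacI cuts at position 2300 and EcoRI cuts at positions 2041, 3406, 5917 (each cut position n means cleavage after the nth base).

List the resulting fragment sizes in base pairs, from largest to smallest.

2511, 2500, 1106, 259 bp

Combined cut positions (sorted): 2041, 2300, 3406, 5917.
Circular molecule, 4 cuts → 4 fragments:
  2300 − 2041 = 259 bp
  3406 − 2300 = 1106 bp
  5917 − 3406 = 2511 bp
  wrap: 6376 − 5917 + 2041 = 2500 bp
Sorted largest to smallest: 2511, 2500, 1106, 259 bp.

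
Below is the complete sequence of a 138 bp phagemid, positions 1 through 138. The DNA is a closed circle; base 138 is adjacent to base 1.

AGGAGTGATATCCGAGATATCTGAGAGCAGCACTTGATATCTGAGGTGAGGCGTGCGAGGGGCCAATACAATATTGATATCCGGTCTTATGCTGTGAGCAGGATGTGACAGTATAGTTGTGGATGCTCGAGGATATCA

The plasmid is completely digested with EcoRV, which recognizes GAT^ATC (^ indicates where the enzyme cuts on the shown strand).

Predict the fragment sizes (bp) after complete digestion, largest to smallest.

56, 40, 20, 13, 9 bp

EcoRV sites (GATATC) start at positions 7, 16, 36, 76, 132.
EcoRV cuts after base 3 of each site, so after positions 9, 18, 38, 78, 134.
Circular molecule, 5 cuts → 5 fragments:
  10–18 → 9 bp
  19–38 → 20 bp
  39–78 → 40 bp
  79–134 → 56 bp
  135–138 then 1–9 → 4 + 9 = 13 bp
Sorted largest to smallest: 56, 40, 20, 13, 9 bp.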